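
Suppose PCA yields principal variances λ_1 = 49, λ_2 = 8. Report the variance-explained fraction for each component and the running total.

Step 1 — total variance = trace(Sigma) = Σ λ_i = 49 + 8 = 57.

Step 2 — fraction explained by component i = λ_i / Σ λ:
  PC1: 49/57 = 0.8596
  PC2: 8/57 = 0.1404

Step 3 — cumulative fraction after k components = (λ_1 + ... + λ_k) / Σ λ:
  k = 1: 49/57 = 0.8596
  k = 2: (49 + 8)/57 = 57/57 = 1

Summary (fraction, with percent):

explained: PC1 0.8596 (85.96%), PC2 0.1404 (14.04%);  cumulative: 0.8596, 1


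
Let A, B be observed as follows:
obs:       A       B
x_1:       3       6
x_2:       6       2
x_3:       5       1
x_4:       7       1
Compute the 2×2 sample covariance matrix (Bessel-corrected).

Step 1 — column means:
  mean(A) = (3 + 6 + 5 + 7) / 4 = 21/4 = 5.25
  mean(B) = (6 + 2 + 1 + 1) / 4 = 10/4 = 2.5

Step 2 — sample covariance S[i,j] = (1/(n-1)) · Σ_k (x_{k,i} - mean_i) · (x_{k,j} - mean_j), with n-1 = 3.
  S[A,A] = ((-2.25)·(-2.25) + (0.75)·(0.75) + (-0.25)·(-0.25) + (1.75)·(1.75)) / 3 = 8.75/3 = 2.9167
  S[A,B] = ((-2.25)·(3.5) + (0.75)·(-0.5) + (-0.25)·(-1.5) + (1.75)·(-1.5)) / 3 = -10.5/3 = -3.5
  S[B,B] = ((3.5)·(3.5) + (-0.5)·(-0.5) + (-1.5)·(-1.5) + (-1.5)·(-1.5)) / 3 = 17/3 = 5.6667

S is symmetric (S[j,i] = S[i,j]). Assembling:

S = [[2.9167, -3.5],
 [-3.5, 5.6667]]


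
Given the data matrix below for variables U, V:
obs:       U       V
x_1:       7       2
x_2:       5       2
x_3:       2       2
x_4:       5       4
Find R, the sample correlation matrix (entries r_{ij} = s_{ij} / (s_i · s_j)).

Step 1 — column means:
  mean(U) = (7 + 5 + 2 + 5) / 4 = 19/4 = 4.75
  mean(V) = (2 + 2 + 2 + 4) / 4 = 10/4 = 2.5

Step 2 — sample variances and covariances s[i,j] = (1/(n-1)) · Σ_k (x_{k,i} - mean_i) · (x_{k,j} - mean_j), with n-1 = 3:
  s[U,U] = ((2.25)·(2.25) + (0.25)·(0.25) + (-2.75)·(-2.75) + (0.25)·(0.25)) / 3 = 12.75/3 = 4.25
  s[U,V] = ((2.25)·(-0.5) + (0.25)·(-0.5) + (-2.75)·(-0.5) + (0.25)·(1.5)) / 3 = 0.5/3 = 0.1667
  s[V,V] = ((-0.5)·(-0.5) + (-0.5)·(-0.5) + (-0.5)·(-0.5) + (1.5)·(1.5)) / 3 = 3/3 = 1
  Sample standard deviations s_i = √(s[i,i]):
  s(U) = √(4.25) = 2.0616
  s(V) = √(1) = 1

Step 3 — r_{ij} = s_{ij} / (s_i · s_j):
  r[U,U] = 1 (diagonal).
  r[U,V] = 0.1667 / (2.0616 · 1) = 0.1667 / 2.0616 = 0.0808
  r[V,V] = 1 (diagonal).

R is symmetric with unit diagonal. Assembling:

R = [[1, 0.0808],
 [0.0808, 1]]


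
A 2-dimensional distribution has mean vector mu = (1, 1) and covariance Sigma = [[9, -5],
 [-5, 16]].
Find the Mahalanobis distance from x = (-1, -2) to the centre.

Step 1 — centre the observation: (x - mu) = (-2, -3).

Step 2 — invert Sigma. det(Sigma) = 9·16 - (-5)² = 119.
  Sigma^{-1} = (1/det) · [[d, -b], [-b, a]] = [[0.1345, 0.042],
 [0.042, 0.0756]].

Step 3 — form the quadratic (x - mu)^T · Sigma^{-1} · (x - mu):
  Sigma^{-1} · (x - mu) = (-0.395, -0.3109).
  (x - mu)^T · [Sigma^{-1} · (x - mu)] = (-2)·(-0.395) + (-3)·(-0.3109) = 1.7227.

Step 4 — take square root: d = √(1.7227) ≈ 1.3125.

d(x, mu) = √(1.7227) ≈ 1.3125


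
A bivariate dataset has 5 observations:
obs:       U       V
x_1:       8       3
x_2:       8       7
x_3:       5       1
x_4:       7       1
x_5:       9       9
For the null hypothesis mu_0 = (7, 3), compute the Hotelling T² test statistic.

Step 1 — sample mean vector:
  mean(U) = (8 + 8 + 5 + 7 + 9) / 5 = 37/5 = 7.4
  mean(V) = (3 + 7 + 1 + 1 + 9) / 5 = 21/5 = 4.2
  x̄ = (7.4, 4.2),  deviation x̄ - mu_0 = (7.4, 4.2) - (7, 3) = (0.4, 1.2).

Step 2 — sample covariance matrix, S[i,j] = (1/(n-1)) · Σ_k (x_{k,i} - mean_i) · (x_{k,j} - mean_j), divisor n-1 = 4:
  S[U,U] = ((0.6)·(0.6) + (0.6)·(0.6) + (-2.4)·(-2.4) + (-0.4)·(-0.4) + (1.6)·(1.6)) / 4 = 9.2/4 = 2.3
  S[U,V] = ((0.6)·(-1.2) + (0.6)·(2.8) + (-2.4)·(-3.2) + (-0.4)·(-3.2) + (1.6)·(4.8)) / 4 = 17.6/4 = 4.4
  S[V,V] = ((-1.2)·(-1.2) + (2.8)·(2.8) + (-3.2)·(-3.2) + (-3.2)·(-3.2) + (4.8)·(4.8)) / 4 = 52.8/4 = 13.2
  S = [[2.3, 4.4],
 [4.4, 13.2]].

Step 3 — invert S. det(S) = 2.3·13.2 - (4.4)² = 11.
  S^{-1} = (1/det) · [[d, -b], [-b, a]] = [[1.2, -0.4],
 [-0.4, 0.2091]].

Step 4 — quadratic form (x̄ - mu_0)^T · S^{-1} · (x̄ - mu_0):
  S^{-1} · (x̄ - mu_0) = (0, 0.0909),
  (x̄ - mu_0)^T · [...] = (0.4)·(0) + (1.2)·(0.0909) = 0.1091.

Step 5 — scale by n: T² = 5 · 0.1091 = 0.5455.

T² ≈ 0.5455


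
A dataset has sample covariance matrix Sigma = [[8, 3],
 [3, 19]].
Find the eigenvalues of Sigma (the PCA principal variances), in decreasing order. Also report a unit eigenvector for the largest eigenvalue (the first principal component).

Step 1 — characteristic polynomial of 2×2 Sigma:
  det(Sigma - λI) = λ² - trace · λ + det = 0.
  trace = 8 + 19 = 27, det = 8·19 - (3)² = 143.
Step 2 — discriminant:
  Δ = trace² - 4·det = 729 - 572 = 157.
Step 3 — eigenvalues:
  λ = (trace ± √Δ)/2 = (27 ± 12.53)/2,
  λ_1 = 19.765,  λ_2 = 7.235.

Step 4 — unit eigenvector for λ_1: solve (Sigma - λ_1 I)v = 0. First row:
  (8 - 19.765)·v_x + (3)·v_y = 0, i.e. (-11.765)·v_x + (3)·v_y = 0,
  so v ∝ (b, λ_1 - a) = (3, 11.765) = u.
  ||u|| = √((3)² + (11.765)²) = √(147.4148) ≈ 12.1414,
  v_1 = u/||u|| ≈ (0.2471, 0.969) (||v_1|| = 1).

λ_1 = 19.765,  λ_2 = 7.235;  v_1 ≈ (0.2471, 0.969)


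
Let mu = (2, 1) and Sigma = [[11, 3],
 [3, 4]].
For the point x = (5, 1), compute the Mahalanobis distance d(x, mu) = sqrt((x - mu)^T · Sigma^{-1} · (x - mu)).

Step 1 — centre the observation: (x - mu) = (3, 0).

Step 2 — invert Sigma. det(Sigma) = 11·4 - (3)² = 35.
  Sigma^{-1} = (1/det) · [[d, -b], [-b, a]] = [[0.1143, -0.0857],
 [-0.0857, 0.3143]].

Step 3 — form the quadratic (x - mu)^T · Sigma^{-1} · (x - mu):
  Sigma^{-1} · (x - mu) = (0.3429, -0.2571).
  (x - mu)^T · [Sigma^{-1} · (x - mu)] = (3)·(0.3429) + (0)·(-0.2571) = 1.0286.

Step 4 — take square root: d = √(1.0286) ≈ 1.0142.

d(x, mu) = √(1.0286) ≈ 1.0142


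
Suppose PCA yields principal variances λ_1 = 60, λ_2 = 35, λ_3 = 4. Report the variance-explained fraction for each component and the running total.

Step 1 — total variance = trace(Sigma) = Σ λ_i = 60 + 35 + 4 = 99.

Step 2 — fraction explained by component i = λ_i / Σ λ:
  PC1: 60/99 = 0.6061
  PC2: 35/99 = 0.3535
  PC3: 4/99 = 0.0404

Step 3 — cumulative fraction after k components = (λ_1 + ... + λ_k) / Σ λ:
  k = 1: 60/99 = 0.6061
  k = 2: (60 + 35)/99 = 95/99 = 0.9596
  k = 3: (60 + 35 + 4)/99 = 99/99 = 1

Summary (fraction, with percent):

explained: PC1 0.6061 (60.61%), PC2 0.3535 (35.35%), PC3 0.0404 (4.04%);  cumulative: 0.6061, 0.9596, 1


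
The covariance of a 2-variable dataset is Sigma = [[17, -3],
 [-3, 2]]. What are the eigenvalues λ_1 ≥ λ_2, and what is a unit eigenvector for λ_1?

Step 1 — characteristic polynomial of 2×2 Sigma:
  det(Sigma - λI) = λ² - trace · λ + det = 0.
  trace = 17 + 2 = 19, det = 17·2 - (-3)² = 25.
Step 2 — discriminant:
  Δ = trace² - 4·det = 361 - 100 = 261.
Step 3 — eigenvalues:
  λ = (trace ± √Δ)/2 = (19 ± 16.1555)/2,
  λ_1 = 17.5777,  λ_2 = 1.4223.

Step 4 — unit eigenvector for λ_1: solve (Sigma - λ_1 I)v = 0. First row:
  (17 - 17.5777)·v_x + (-3)·v_y = 0, i.e. (-0.5777)·v_x + (-3)·v_y = 0,
  so v ∝ (b, λ_1 - a) = (-3, 0.5777); multiply by -1 so the first entry is positive: u = (3, -0.5777).
  ||u|| = √((3)² + (-0.5777)²) = √(9.3338) ≈ 3.0551,
  v_1 = u/||u|| ≈ (0.982, -0.1891) (||v_1|| = 1).

λ_1 = 17.5777,  λ_2 = 1.4223;  v_1 ≈ (0.982, -0.1891)


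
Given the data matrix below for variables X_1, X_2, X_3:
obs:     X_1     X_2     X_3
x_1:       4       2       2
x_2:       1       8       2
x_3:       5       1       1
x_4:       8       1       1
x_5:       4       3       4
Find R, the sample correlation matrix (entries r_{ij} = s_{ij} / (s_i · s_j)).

Step 1 — column means:
  mean(X_1) = (4 + 1 + 5 + 8 + 4) / 5 = 22/5 = 4.4
  mean(X_2) = (2 + 8 + 1 + 1 + 3) / 5 = 15/5 = 3
  mean(X_3) = (2 + 2 + 1 + 1 + 4) / 5 = 10/5 = 2

Step 2 — sample variances and covariances s[i,j] = (1/(n-1)) · Σ_k (x_{k,i} - mean_i) · (x_{k,j} - mean_j), with n-1 = 4:
  s[X_1,X_1] = ((-0.4)·(-0.4) + (-3.4)·(-3.4) + (0.6)·(0.6) + (3.6)·(3.6) + (-0.4)·(-0.4)) / 4 = 25.2/4 = 6.3
  s[X_1,X_2] = ((-0.4)·(-1) + (-3.4)·(5) + (0.6)·(-2) + (3.6)·(-2) + (-0.4)·(0)) / 4 = -25/4 = -6.25
  s[X_1,X_3] = ((-0.4)·(0) + (-3.4)·(0) + (0.6)·(-1) + (3.6)·(-1) + (-0.4)·(2)) / 4 = -5/4 = -1.25
  s[X_2,X_2] = ((-1)·(-1) + (5)·(5) + (-2)·(-2) + (-2)·(-2) + (0)·(0)) / 4 = 34/4 = 8.5
  s[X_2,X_3] = ((-1)·(0) + (5)·(0) + (-2)·(-1) + (-2)·(-1) + (0)·(2)) / 4 = 4/4 = 1
  s[X_3,X_3] = ((0)·(0) + (0)·(0) + (-1)·(-1) + (-1)·(-1) + (2)·(2)) / 4 = 6/4 = 1.5
  Sample standard deviations s_i = √(s[i,i]):
  s(X_1) = √(6.3) = 2.51
  s(X_2) = √(8.5) = 2.9155
  s(X_3) = √(1.5) = 1.2247

Step 3 — r_{ij} = s_{ij} / (s_i · s_j):
  r[X_1,X_1] = 1 (diagonal).
  r[X_1,X_2] = -6.25 / (2.51 · 2.9155) = -6.25 / 7.3178 = -0.8541
  r[X_1,X_3] = -1.25 / (2.51 · 1.2247) = -1.25 / 3.0741 = -0.4066
  r[X_2,X_2] = 1 (diagonal).
  r[X_2,X_3] = 1 / (2.9155 · 1.2247) = 1 / 3.5707 = 0.2801
  r[X_3,X_3] = 1 (diagonal).

R is symmetric with unit diagonal. Assembling:

R = [[1, -0.8541, -0.4066],
 [-0.8541, 1, 0.2801],
 [-0.4066, 0.2801, 1]]


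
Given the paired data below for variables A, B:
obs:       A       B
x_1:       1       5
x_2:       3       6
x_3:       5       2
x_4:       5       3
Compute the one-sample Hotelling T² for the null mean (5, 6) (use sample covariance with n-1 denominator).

Step 1 — sample mean vector:
  mean(A) = (1 + 3 + 5 + 5) / 4 = 14/4 = 3.5
  mean(B) = (5 + 6 + 2 + 3) / 4 = 16/4 = 4
  x̄ = (3.5, 4),  deviation x̄ - mu_0 = (3.5, 4) - (5, 6) = (-1.5, -2).

Step 2 — sample covariance matrix, S[i,j] = (1/(n-1)) · Σ_k (x_{k,i} - mean_i) · (x_{k,j} - mean_j), divisor n-1 = 3:
  S[A,A] = ((-2.5)·(-2.5) + (-0.5)·(-0.5) + (1.5)·(1.5) + (1.5)·(1.5)) / 3 = 11/3 = 3.6667
  S[A,B] = ((-2.5)·(1) + (-0.5)·(2) + (1.5)·(-2) + (1.5)·(-1)) / 3 = -8/3 = -2.6667
  S[B,B] = ((1)·(1) + (2)·(2) + (-2)·(-2) + (-1)·(-1)) / 3 = 10/3 = 3.3333
  S = [[3.6667, -2.6667],
 [-2.6667, 3.3333]].

Step 3 — invert S. det(S) = 3.6667·3.3333 - (-2.6667)² = 5.1111.
  S^{-1} = (1/det) · [[d, -b], [-b, a]] = [[0.6522, 0.5217],
 [0.5217, 0.7174]].

Step 4 — quadratic form (x̄ - mu_0)^T · S^{-1} · (x̄ - mu_0):
  S^{-1} · (x̄ - mu_0) = (-2.0217, -2.2174),
  (x̄ - mu_0)^T · [...] = (-1.5)·(-2.0217) + (-2)·(-2.2174) = 7.4674.

Step 5 — scale by n: T² = 4 · 7.4674 = 29.8696.

T² ≈ 29.8696


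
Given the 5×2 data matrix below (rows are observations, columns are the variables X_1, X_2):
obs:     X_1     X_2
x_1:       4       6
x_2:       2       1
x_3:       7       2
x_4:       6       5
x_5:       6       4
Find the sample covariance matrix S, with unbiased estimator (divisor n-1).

Step 1 — column means:
  mean(X_1) = (4 + 2 + 7 + 6 + 6) / 5 = 25/5 = 5
  mean(X_2) = (6 + 1 + 2 + 5 + 4) / 5 = 18/5 = 3.6

Step 2 — sample covariance S[i,j] = (1/(n-1)) · Σ_k (x_{k,i} - mean_i) · (x_{k,j} - mean_j), with n-1 = 4.
  S[X_1,X_1] = ((-1)·(-1) + (-3)·(-3) + (2)·(2) + (1)·(1) + (1)·(1)) / 4 = 16/4 = 4
  S[X_1,X_2] = ((-1)·(2.4) + (-3)·(-2.6) + (2)·(-1.6) + (1)·(1.4) + (1)·(0.4)) / 4 = 4/4 = 1
  S[X_2,X_2] = ((2.4)·(2.4) + (-2.6)·(-2.6) + (-1.6)·(-1.6) + (1.4)·(1.4) + (0.4)·(0.4)) / 4 = 17.2/4 = 4.3

S is symmetric (S[j,i] = S[i,j]). Assembling:

S = [[4, 1],
 [1, 4.3]]


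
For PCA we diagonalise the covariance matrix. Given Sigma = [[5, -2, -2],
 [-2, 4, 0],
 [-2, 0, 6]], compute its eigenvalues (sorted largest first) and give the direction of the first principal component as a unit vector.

Step 1 — characteristic polynomial p(λ) = det(λI - Sigma) = λ³ - tr·λ² + c_1·λ - det, where tr = trace, c_1 = sum of the principal 2×2 minors, det = det(Sigma):
  tr = 5 + 4 + 6 = 15,
  c_1 = (5·4 - (-2)²) + (5·6 - (-2)²) + (4·6 - (0)²) = 16 + 26 + 24 = 66,
  det = 5·(4·6 - (0)²) - (-2)·((-2)·6 - (0)·(-2)) + (-2)·((-2)·(0) - 4·(-2)) = 5·(24) - (-2)·(-12) + (-2)·(8) = 80.
  So p(λ) = λ³ - 15λ² + 66λ - 80.
Step 2 — look for an integer root (rational root theorem: any rational root is an integer divisor of 80). Testing λ = 2:
  p(2) = 8 - 60 + 132 - 80 = 0  ✓
  Dividing out (λ - 2): p(λ) = (λ - 2)(λ² - 13λ + 40).
Step 3 — remaining eigenvalues from the quadratic λ² - 13λ + 40 = 0:
  Δ = 13² - 4·40 = 169 - 160 = 9,  λ = (13 ± √9)/2 = (13 ± 3)/2 = 8 or 5.
  Sorted: λ_1 = 8,  λ_2 = 5,  λ_3 = 2  (check: sum = 15 = tr ✓).

Step 4 — unit eigenvector for λ_1 = 8: v spans the null space of (Sigma - λ_1 I), whose rows are
  r_1 = (-3, -2, -2),  r_2 = (-2, -4, 0),  r_3 = (-2, 0, -2).
  v is orthogonal to every row, so take v ∝ r_1 × r_2 = ((-2)·(0) - (-2)·(-4), (-2)·(-2) - (-3)·(0), (-3)·(-4) - (-2)·(-2)) = (-8, 4, 8).
  Rescale (divide by 4; multiply by -1 so the first nonzero entry is positive): u = (2, -1, -2).
  ||u|| = √((2)² + (-1)² + (-2)²) = √(9) = 3,  v_1 = u/||u|| ≈ (0.6667, -0.3333, -0.6667) (||v_1|| = 1).

λ_1 = 8,  λ_2 = 5,  λ_3 = 2;  v_1 ≈ (0.6667, -0.3333, -0.6667)


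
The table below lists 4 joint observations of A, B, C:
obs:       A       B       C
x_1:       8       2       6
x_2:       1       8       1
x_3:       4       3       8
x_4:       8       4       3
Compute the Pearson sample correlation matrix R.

Step 1 — column means:
  mean(A) = (8 + 1 + 4 + 8) / 4 = 21/4 = 5.25
  mean(B) = (2 + 8 + 3 + 4) / 4 = 17/4 = 4.25
  mean(C) = (6 + 1 + 8 + 3) / 4 = 18/4 = 4.5

Step 2 — sample variances and covariances s[i,j] = (1/(n-1)) · Σ_k (x_{k,i} - mean_i) · (x_{k,j} - mean_j), with n-1 = 3:
  s[A,A] = ((2.75)·(2.75) + (-4.25)·(-4.25) + (-1.25)·(-1.25) + (2.75)·(2.75)) / 3 = 34.75/3 = 11.5833
  s[A,B] = ((2.75)·(-2.25) + (-4.25)·(3.75) + (-1.25)·(-1.25) + (2.75)·(-0.25)) / 3 = -21.25/3 = -7.0833
  s[A,C] = ((2.75)·(1.5) + (-4.25)·(-3.5) + (-1.25)·(3.5) + (2.75)·(-1.5)) / 3 = 10.5/3 = 3.5
  s[B,B] = ((-2.25)·(-2.25) + (3.75)·(3.75) + (-1.25)·(-1.25) + (-0.25)·(-0.25)) / 3 = 20.75/3 = 6.9167
  s[B,C] = ((-2.25)·(1.5) + (3.75)·(-3.5) + (-1.25)·(3.5) + (-0.25)·(-1.5)) / 3 = -20.5/3 = -6.8333
  s[C,C] = ((1.5)·(1.5) + (-3.5)·(-3.5) + (3.5)·(3.5) + (-1.5)·(-1.5)) / 3 = 29/3 = 9.6667
  Sample standard deviations s_i = √(s[i,i]):
  s(A) = √(11.5833) = 3.4034
  s(B) = √(6.9167) = 2.63
  s(C) = √(9.6667) = 3.1091

Step 3 — r_{ij} = s_{ij} / (s_i · s_j):
  r[A,A] = 1 (diagonal).
  r[A,B] = -7.0833 / (3.4034 · 2.63) = -7.0833 / 8.9509 = -0.7914
  r[A,C] = 3.5 / (3.4034 · 3.1091) = 3.5 / 10.5817 = 0.3308
  r[B,B] = 1 (diagonal).
  r[B,C] = -6.8333 / (2.63 · 3.1091) = -6.8333 / 8.1769 = -0.8357
  r[C,C] = 1 (diagonal).

R is symmetric with unit diagonal. Assembling:

R = [[1, -0.7914, 0.3308],
 [-0.7914, 1, -0.8357],
 [0.3308, -0.8357, 1]]


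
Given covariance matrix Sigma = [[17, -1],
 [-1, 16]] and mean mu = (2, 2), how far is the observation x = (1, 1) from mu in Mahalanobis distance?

Step 1 — centre the observation: (x - mu) = (-1, -1).

Step 2 — invert Sigma. det(Sigma) = 17·16 - (-1)² = 271.
  Sigma^{-1} = (1/det) · [[d, -b], [-b, a]] = [[0.059, 0.0037],
 [0.0037, 0.0627]].

Step 3 — form the quadratic (x - mu)^T · Sigma^{-1} · (x - mu):
  Sigma^{-1} · (x - mu) = (-0.0627, -0.0664).
  (x - mu)^T · [Sigma^{-1} · (x - mu)] = (-1)·(-0.0627) + (-1)·(-0.0664) = 0.1292.

Step 4 — take square root: d = √(0.1292) ≈ 0.3594.

d(x, mu) = √(0.1292) ≈ 0.3594


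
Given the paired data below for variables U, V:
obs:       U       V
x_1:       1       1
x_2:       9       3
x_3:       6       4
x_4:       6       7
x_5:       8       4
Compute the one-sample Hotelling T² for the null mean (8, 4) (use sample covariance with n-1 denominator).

Step 1 — sample mean vector:
  mean(U) = (1 + 9 + 6 + 6 + 8) / 5 = 30/5 = 6
  mean(V) = (1 + 3 + 4 + 7 + 4) / 5 = 19/5 = 3.8
  x̄ = (6, 3.8),  deviation x̄ - mu_0 = (6, 3.8) - (8, 4) = (-2, -0.2).

Step 2 — sample covariance matrix, S[i,j] = (1/(n-1)) · Σ_k (x_{k,i} - mean_i) · (x_{k,j} - mean_j), divisor n-1 = 4:
  S[U,U] = ((-5)·(-5) + (3)·(3) + (0)·(0) + (0)·(0) + (2)·(2)) / 4 = 38/4 = 9.5
  S[U,V] = ((-5)·(-2.8) + (3)·(-0.8) + (0)·(0.2) + (0)·(3.2) + (2)·(0.2)) / 4 = 12/4 = 3
  S[V,V] = ((-2.8)·(-2.8) + (-0.8)·(-0.8) + (0.2)·(0.2) + (3.2)·(3.2) + (0.2)·(0.2)) / 4 = 18.8/4 = 4.7
  S = [[9.5, 3],
 [3, 4.7]].

Step 3 — invert S. det(S) = 9.5·4.7 - (3)² = 35.65.
  S^{-1} = (1/det) · [[d, -b], [-b, a]] = [[0.1318, -0.0842],
 [-0.0842, 0.2665]].

Step 4 — quadratic form (x̄ - mu_0)^T · S^{-1} · (x̄ - mu_0):
  S^{-1} · (x̄ - mu_0) = (-0.2468, 0.115),
  (x̄ - mu_0)^T · [...] = (-2)·(-0.2468) + (-0.2)·(0.115) = 0.4707.

Step 5 — scale by n: T² = 5 · 0.4707 = 2.3534.

T² ≈ 2.3534


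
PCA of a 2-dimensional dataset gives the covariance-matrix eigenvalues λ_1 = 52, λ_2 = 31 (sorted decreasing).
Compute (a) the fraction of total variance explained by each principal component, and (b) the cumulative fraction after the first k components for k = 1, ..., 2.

Step 1 — total variance = trace(Sigma) = Σ λ_i = 52 + 31 = 83.

Step 2 — fraction explained by component i = λ_i / Σ λ:
  PC1: 52/83 = 0.6265
  PC2: 31/83 = 0.3735

Step 3 — cumulative fraction after k components = (λ_1 + ... + λ_k) / Σ λ:
  k = 1: 52/83 = 0.6265
  k = 2: (52 + 31)/83 = 83/83 = 1

Summary (fraction, with percent):

explained: PC1 0.6265 (62.65%), PC2 0.3735 (37.35%);  cumulative: 0.6265, 1


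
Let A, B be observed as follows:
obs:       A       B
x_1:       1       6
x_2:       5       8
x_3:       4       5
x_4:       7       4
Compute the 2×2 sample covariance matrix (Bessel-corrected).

Step 1 — column means:
  mean(A) = (1 + 5 + 4 + 7) / 4 = 17/4 = 4.25
  mean(B) = (6 + 8 + 5 + 4) / 4 = 23/4 = 5.75

Step 2 — sample covariance S[i,j] = (1/(n-1)) · Σ_k (x_{k,i} - mean_i) · (x_{k,j} - mean_j), with n-1 = 3.
  S[A,A] = ((-3.25)·(-3.25) + (0.75)·(0.75) + (-0.25)·(-0.25) + (2.75)·(2.75)) / 3 = 18.75/3 = 6.25
  S[A,B] = ((-3.25)·(0.25) + (0.75)·(2.25) + (-0.25)·(-0.75) + (2.75)·(-1.75)) / 3 = -3.75/3 = -1.25
  S[B,B] = ((0.25)·(0.25) + (2.25)·(2.25) + (-0.75)·(-0.75) + (-1.75)·(-1.75)) / 3 = 8.75/3 = 2.9167

S is symmetric (S[j,i] = S[i,j]). Assembling:

S = [[6.25, -1.25],
 [-1.25, 2.9167]]


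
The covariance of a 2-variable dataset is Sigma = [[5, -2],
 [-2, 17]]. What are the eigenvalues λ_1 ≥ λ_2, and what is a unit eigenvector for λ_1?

Step 1 — characteristic polynomial of 2×2 Sigma:
  det(Sigma - λI) = λ² - trace · λ + det = 0.
  trace = 5 + 17 = 22, det = 5·17 - (-2)² = 81.
Step 2 — discriminant:
  Δ = trace² - 4·det = 484 - 324 = 160.
Step 3 — eigenvalues:
  λ = (trace ± √Δ)/2 = (22 ± 12.6491)/2,
  λ_1 = 17.3246,  λ_2 = 4.6754.

Step 4 — unit eigenvector for λ_1: solve (Sigma - λ_1 I)v = 0. First row:
  (5 - 17.3246)·v_x + (-2)·v_y = 0, i.e. (-12.3246)·v_x + (-2)·v_y = 0,
  so v ∝ (b, λ_1 - a) = (-2, 12.3246); multiply by -1 so the first entry is positive: u = (2, -12.3246).
  ||u|| = √((2)² + (-12.3246)²) = √(155.8947) ≈ 12.4858,
  v_1 = u/||u|| ≈ (0.1602, -0.9871) (||v_1|| = 1).

λ_1 = 17.3246,  λ_2 = 4.6754;  v_1 ≈ (0.1602, -0.9871)


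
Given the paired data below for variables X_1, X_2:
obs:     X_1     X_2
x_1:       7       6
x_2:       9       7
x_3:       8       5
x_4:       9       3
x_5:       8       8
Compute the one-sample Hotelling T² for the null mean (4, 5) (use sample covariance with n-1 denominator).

Step 1 — sample mean vector:
  mean(X_1) = (7 + 9 + 8 + 9 + 8) / 5 = 41/5 = 8.2
  mean(X_2) = (6 + 7 + 5 + 3 + 8) / 5 = 29/5 = 5.8
  x̄ = (8.2, 5.8),  deviation x̄ - mu_0 = (8.2, 5.8) - (4, 5) = (4.2, 0.8).

Step 2 — sample covariance matrix, S[i,j] = (1/(n-1)) · Σ_k (x_{k,i} - mean_i) · (x_{k,j} - mean_j), divisor n-1 = 4:
  S[X_1,X_1] = ((-1.2)·(-1.2) + (0.8)·(0.8) + (-0.2)·(-0.2) + (0.8)·(0.8) + (-0.2)·(-0.2)) / 4 = 2.8/4 = 0.7
  S[X_1,X_2] = ((-1.2)·(0.2) + (0.8)·(1.2) + (-0.2)·(-0.8) + (0.8)·(-2.8) + (-0.2)·(2.2)) / 4 = -1.8/4 = -0.45
  S[X_2,X_2] = ((0.2)·(0.2) + (1.2)·(1.2) + (-0.8)·(-0.8) + (-2.8)·(-2.8) + (2.2)·(2.2)) / 4 = 14.8/4 = 3.7
  S = [[0.7, -0.45],
 [-0.45, 3.7]].

Step 3 — invert S. det(S) = 0.7·3.7 - (-0.45)² = 2.3875.
  S^{-1} = (1/det) · [[d, -b], [-b, a]] = [[1.5497, 0.1885],
 [0.1885, 0.2932]].

Step 4 — quadratic form (x̄ - mu_0)^T · S^{-1} · (x̄ - mu_0):
  S^{-1} · (x̄ - mu_0) = (6.6597, 1.0262),
  (x̄ - mu_0)^T · [...] = (4.2)·(6.6597) + (0.8)·(1.0262) = 28.7916.

Step 5 — scale by n: T² = 5 · 28.7916 = 143.9581.

T² ≈ 143.9581


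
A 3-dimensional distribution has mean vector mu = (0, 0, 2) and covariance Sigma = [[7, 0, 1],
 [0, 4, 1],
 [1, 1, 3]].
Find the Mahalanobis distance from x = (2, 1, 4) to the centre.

Step 1 — centre the observation: (x - mu) = (2, 1, 2).

Step 2 — invert Sigma (cofactor / det for 3×3, or solve directly):
  Sigma^{-1} = [[0.1507, 0.0137, -0.0548],
 [0.0137, 0.274, -0.0959],
 [-0.0548, -0.0959, 0.3836]].

Step 3 — form the quadratic (x - mu)^T · Sigma^{-1} · (x - mu):
  Sigma^{-1} · (x - mu) = (0.2055, 0.1096, 0.5616).
  (x - mu)^T · [Sigma^{-1} · (x - mu)] = (2)·(0.2055) + (1)·(0.1096) + (2)·(0.5616) = 1.6438.

Step 4 — take square root: d = √(1.6438) ≈ 1.2821.

d(x, mu) = √(1.6438) ≈ 1.2821


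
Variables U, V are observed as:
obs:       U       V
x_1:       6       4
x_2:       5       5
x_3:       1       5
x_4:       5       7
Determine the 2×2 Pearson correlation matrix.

Step 1 — column means:
  mean(U) = (6 + 5 + 1 + 5) / 4 = 17/4 = 4.25
  mean(V) = (4 + 5 + 5 + 7) / 4 = 21/4 = 5.25

Step 2 — sample variances and covariances s[i,j] = (1/(n-1)) · Σ_k (x_{k,i} - mean_i) · (x_{k,j} - mean_j), with n-1 = 3:
  s[U,U] = ((1.75)·(1.75) + (0.75)·(0.75) + (-3.25)·(-3.25) + (0.75)·(0.75)) / 3 = 14.75/3 = 4.9167
  s[U,V] = ((1.75)·(-1.25) + (0.75)·(-0.25) + (-3.25)·(-0.25) + (0.75)·(1.75)) / 3 = -0.25/3 = -0.0833
  s[V,V] = ((-1.25)·(-1.25) + (-0.25)·(-0.25) + (-0.25)·(-0.25) + (1.75)·(1.75)) / 3 = 4.75/3 = 1.5833
  Sample standard deviations s_i = √(s[i,i]):
  s(U) = √(4.9167) = 2.2174
  s(V) = √(1.5833) = 1.2583

Step 3 — r_{ij} = s_{ij} / (s_i · s_j):
  r[U,U] = 1 (diagonal).
  r[U,V] = -0.0833 / (2.2174 · 1.2583) = -0.0833 / 2.7901 = -0.0299
  r[V,V] = 1 (diagonal).

R is symmetric with unit diagonal. Assembling:

R = [[1, -0.0299],
 [-0.0299, 1]]


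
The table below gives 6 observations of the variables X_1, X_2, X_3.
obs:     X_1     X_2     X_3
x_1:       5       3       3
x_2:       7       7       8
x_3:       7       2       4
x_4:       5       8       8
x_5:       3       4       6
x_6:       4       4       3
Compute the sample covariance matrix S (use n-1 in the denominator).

Step 1 — column means:
  mean(X_1) = (5 + 7 + 7 + 5 + 3 + 4) / 6 = 31/6 = 5.1667
  mean(X_2) = (3 + 7 + 2 + 8 + 4 + 4) / 6 = 28/6 = 4.6667
  mean(X_3) = (3 + 8 + 4 + 8 + 6 + 3) / 6 = 32/6 = 5.3333

Step 2 — sample covariance S[i,j] = (1/(n-1)) · Σ_k (x_{k,i} - mean_i) · (x_{k,j} - mean_j), with n-1 = 5.
  S[X_1,X_1] = ((-0.1667)·(-0.1667) + (1.8333)·(1.8333) + (1.8333)·(1.8333) + (-0.1667)·(-0.1667) + (-2.1667)·(-2.1667) + (-1.1667)·(-1.1667)) / 5 = 12.8333/5 = 2.5667
  S[X_1,X_2] = ((-0.1667)·(-1.6667) + (1.8333)·(2.3333) + (1.8333)·(-2.6667) + (-0.1667)·(3.3333) + (-2.1667)·(-0.6667) + (-1.1667)·(-0.6667)) / 5 = 1.3333/5 = 0.2667
  S[X_1,X_3] = ((-0.1667)·(-2.3333) + (1.8333)·(2.6667) + (1.8333)·(-1.3333) + (-0.1667)·(2.6667) + (-2.1667)·(0.6667) + (-1.1667)·(-2.3333)) / 5 = 3.6667/5 = 0.7333
  S[X_2,X_2] = ((-1.6667)·(-1.6667) + (2.3333)·(2.3333) + (-2.6667)·(-2.6667) + (3.3333)·(3.3333) + (-0.6667)·(-0.6667) + (-0.6667)·(-0.6667)) / 5 = 27.3333/5 = 5.4667
  S[X_2,X_3] = ((-1.6667)·(-2.3333) + (2.3333)·(2.6667) + (-2.6667)·(-1.3333) + (3.3333)·(2.6667) + (-0.6667)·(0.6667) + (-0.6667)·(-2.3333)) / 5 = 23.6667/5 = 4.7333
  S[X_3,X_3] = ((-2.3333)·(-2.3333) + (2.6667)·(2.6667) + (-1.3333)·(-1.3333) + (2.6667)·(2.6667) + (0.6667)·(0.6667) + (-2.3333)·(-2.3333)) / 5 = 27.3333/5 = 5.4667

S is symmetric (S[j,i] = S[i,j]). Assembling:

S = [[2.5667, 0.2667, 0.7333],
 [0.2667, 5.4667, 4.7333],
 [0.7333, 4.7333, 5.4667]]


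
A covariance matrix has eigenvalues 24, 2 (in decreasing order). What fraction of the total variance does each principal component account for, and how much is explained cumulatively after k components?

Step 1 — total variance = trace(Sigma) = Σ λ_i = 24 + 2 = 26.

Step 2 — fraction explained by component i = λ_i / Σ λ:
  PC1: 24/26 = 0.9231
  PC2: 2/26 = 0.0769

Step 3 — cumulative fraction after k components = (λ_1 + ... + λ_k) / Σ λ:
  k = 1: 24/26 = 0.9231
  k = 2: (24 + 2)/26 = 26/26 = 1

Summary (fraction, with percent):

explained: PC1 0.9231 (92.31%), PC2 0.0769 (7.69%);  cumulative: 0.9231, 1


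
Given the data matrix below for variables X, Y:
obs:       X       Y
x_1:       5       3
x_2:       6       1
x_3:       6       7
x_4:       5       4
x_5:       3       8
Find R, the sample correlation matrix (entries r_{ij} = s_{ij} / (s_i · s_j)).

Step 1 — column means:
  mean(X) = (5 + 6 + 6 + 5 + 3) / 5 = 25/5 = 5
  mean(Y) = (3 + 1 + 7 + 4 + 8) / 5 = 23/5 = 4.6

Step 2 — sample variances and covariances s[i,j] = (1/(n-1)) · Σ_k (x_{k,i} - mean_i) · (x_{k,j} - mean_j), with n-1 = 4:
  s[X,X] = ((0)·(0) + (1)·(1) + (1)·(1) + (0)·(0) + (-2)·(-2)) / 4 = 6/4 = 1.5
  s[X,Y] = ((0)·(-1.6) + (1)·(-3.6) + (1)·(2.4) + (0)·(-0.6) + (-2)·(3.4)) / 4 = -8/4 = -2
  s[Y,Y] = ((-1.6)·(-1.6) + (-3.6)·(-3.6) + (2.4)·(2.4) + (-0.6)·(-0.6) + (3.4)·(3.4)) / 4 = 33.2/4 = 8.3
  Sample standard deviations s_i = √(s[i,i]):
  s(X) = √(1.5) = 1.2247
  s(Y) = √(8.3) = 2.881

Step 3 — r_{ij} = s_{ij} / (s_i · s_j):
  r[X,X] = 1 (diagonal).
  r[X,Y] = -2 / (1.2247 · 2.881) = -2 / 3.5285 = -0.5668
  r[Y,Y] = 1 (diagonal).

R is symmetric with unit diagonal. Assembling:

R = [[1, -0.5668],
 [-0.5668, 1]]


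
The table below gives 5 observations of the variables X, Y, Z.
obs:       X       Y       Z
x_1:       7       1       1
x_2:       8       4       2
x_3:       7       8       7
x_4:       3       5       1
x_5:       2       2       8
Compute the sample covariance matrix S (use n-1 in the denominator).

Step 1 — column means:
  mean(X) = (7 + 8 + 7 + 3 + 2) / 5 = 27/5 = 5.4
  mean(Y) = (1 + 4 + 8 + 5 + 2) / 5 = 20/5 = 4
  mean(Z) = (1 + 2 + 7 + 1 + 8) / 5 = 19/5 = 3.8

Step 2 — sample covariance S[i,j] = (1/(n-1)) · Σ_k (x_{k,i} - mean_i) · (x_{k,j} - mean_j), with n-1 = 4.
  S[X,X] = ((1.6)·(1.6) + (2.6)·(2.6) + (1.6)·(1.6) + (-2.4)·(-2.4) + (-3.4)·(-3.4)) / 4 = 29.2/4 = 7.3
  S[X,Y] = ((1.6)·(-3) + (2.6)·(0) + (1.6)·(4) + (-2.4)·(1) + (-3.4)·(-2)) / 4 = 6/4 = 1.5
  S[X,Z] = ((1.6)·(-2.8) + (2.6)·(-1.8) + (1.6)·(3.2) + (-2.4)·(-2.8) + (-3.4)·(4.2)) / 4 = -11.6/4 = -2.9
  S[Y,Y] = ((-3)·(-3) + (0)·(0) + (4)·(4) + (1)·(1) + (-2)·(-2)) / 4 = 30/4 = 7.5
  S[Y,Z] = ((-3)·(-2.8) + (0)·(-1.8) + (4)·(3.2) + (1)·(-2.8) + (-2)·(4.2)) / 4 = 10/4 = 2.5
  S[Z,Z] = ((-2.8)·(-2.8) + (-1.8)·(-1.8) + (3.2)·(3.2) + (-2.8)·(-2.8) + (4.2)·(4.2)) / 4 = 46.8/4 = 11.7

S is symmetric (S[j,i] = S[i,j]). Assembling:

S = [[7.3, 1.5, -2.9],
 [1.5, 7.5, 2.5],
 [-2.9, 2.5, 11.7]]


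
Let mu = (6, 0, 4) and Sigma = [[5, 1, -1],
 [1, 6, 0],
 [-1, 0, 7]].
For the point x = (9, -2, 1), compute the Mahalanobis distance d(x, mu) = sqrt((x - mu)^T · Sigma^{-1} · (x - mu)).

Step 1 — centre the observation: (x - mu) = (3, -2, -3).

Step 2 — invert Sigma (cofactor / det for 3×3, or solve directly):
  Sigma^{-1} = [[0.2132, -0.0355, 0.0305],
 [-0.0355, 0.1726, -0.0051],
 [0.0305, -0.0051, 0.1472]].

Step 3 — form the quadratic (x - mu)^T · Sigma^{-1} · (x - mu):
  Sigma^{-1} · (x - mu) = (0.6193, -0.4365, -0.3401).
  (x - mu)^T · [Sigma^{-1} · (x - mu)] = (3)·(0.6193) + (-2)·(-0.4365) + (-3)·(-0.3401) = 3.7513.

Step 4 — take square root: d = √(3.7513) ≈ 1.9368.

d(x, mu) = √(3.7513) ≈ 1.9368


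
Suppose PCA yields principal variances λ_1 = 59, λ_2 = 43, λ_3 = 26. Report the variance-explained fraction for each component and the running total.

Step 1 — total variance = trace(Sigma) = Σ λ_i = 59 + 43 + 26 = 128.

Step 2 — fraction explained by component i = λ_i / Σ λ:
  PC1: 59/128 = 0.4609
  PC2: 43/128 = 0.3359
  PC3: 26/128 = 0.2031

Step 3 — cumulative fraction after k components = (λ_1 + ... + λ_k) / Σ λ:
  k = 1: 59/128 = 0.4609
  k = 2: (59 + 43)/128 = 102/128 = 0.7969
  k = 3: (59 + 43 + 26)/128 = 128/128 = 1

Summary (fraction, with percent):

explained: PC1 0.4609 (46.09%), PC2 0.3359 (33.59%), PC3 0.2031 (20.31%);  cumulative: 0.4609, 0.7969, 1


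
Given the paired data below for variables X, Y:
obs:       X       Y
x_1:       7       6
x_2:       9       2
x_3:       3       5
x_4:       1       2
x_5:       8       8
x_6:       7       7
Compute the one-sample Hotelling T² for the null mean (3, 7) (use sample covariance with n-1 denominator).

Step 1 — sample mean vector:
  mean(X) = (7 + 9 + 3 + 1 + 8 + 7) / 6 = 35/6 = 5.8333
  mean(Y) = (6 + 2 + 5 + 2 + 8 + 7) / 6 = 30/6 = 5
  x̄ = (5.8333, 5),  deviation x̄ - mu_0 = (5.8333, 5) - (3, 7) = (2.8333, -2).

Step 2 — sample covariance matrix, S[i,j] = (1/(n-1)) · Σ_k (x_{k,i} - mean_i) · (x_{k,j} - mean_j), divisor n-1 = 5:
  S[X,X] = ((1.1667)·(1.1667) + (3.1667)·(3.1667) + (-2.8333)·(-2.8333) + (-4.8333)·(-4.8333) + (2.1667)·(2.1667) + (1.1667)·(1.1667)) / 5 = 48.8333/5 = 9.7667
  S[X,Y] = ((1.1667)·(1) + (3.1667)·(-3) + (-2.8333)·(0) + (-4.8333)·(-3) + (2.1667)·(3) + (1.1667)·(2)) / 5 = 15/5 = 3
  S[Y,Y] = ((1)·(1) + (-3)·(-3) + (0)·(0) + (-3)·(-3) + (3)·(3) + (2)·(2)) / 5 = 32/5 = 6.4
  S = [[9.7667, 3],
 [3, 6.4]].

Step 3 — invert S. det(S) = 9.7667·6.4 - (3)² = 53.5067.
  S^{-1} = (1/det) · [[d, -b], [-b, a]] = [[0.1196, -0.0561],
 [-0.0561, 0.1825]].

Step 4 — quadratic form (x̄ - mu_0)^T · S^{-1} · (x̄ - mu_0):
  S^{-1} · (x̄ - mu_0) = (0.451, -0.5239),
  (x̄ - mu_0)^T · [...] = (2.8333)·(0.451) + (-2)·(-0.5239) = 2.3258.

Step 5 — scale by n: T² = 6 · 2.3258 = 13.9546.

T² ≈ 13.9546


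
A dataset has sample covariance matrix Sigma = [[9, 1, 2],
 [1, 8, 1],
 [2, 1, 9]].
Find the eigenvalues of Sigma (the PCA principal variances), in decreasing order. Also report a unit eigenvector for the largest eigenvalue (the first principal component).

Step 1 — characteristic polynomial p(λ) = det(λI - Sigma) = λ³ - tr·λ² + c_1·λ - det, where tr = trace, c_1 = sum of the principal 2×2 minors, det = det(Sigma):
  tr = 9 + 8 + 9 = 26,
  c_1 = (9·8 - (1)²) + (9·9 - (2)²) + (8·9 - (1)²) = 71 + 77 + 71 = 219,
  det = 9·(8·9 - (1)²) - (1)·((1)·9 - (1)·(2)) + (2)·((1)·(1) - 8·(2)) = 9·(71) - (1)·(7) + (2)·(-15) = 602.
  So p(λ) = λ³ - 26λ² + 219λ - 602.
Step 2 — look for an integer root (rational root theorem: any rational root is an integer divisor of 602). Testing λ = 7:
  p(7) = 343 - 1274 + 1533 - 602 = 0  ✓
  Dividing out (λ - 7): p(λ) = (λ - 7)(λ² - 19λ + 86).
Step 3 — remaining eigenvalues from the quadratic λ² - 19λ + 86 = 0:
  Δ = 19² - 4·86 = 361 - 344 = 17,  λ = (19 ± √17)/2 = (19 ± 4.1231)/2 ≈ 11.5616 or 7.4384.
  Sorted: λ_1 = 11.5616,  λ_2 = 7.4384,  λ_3 = 7  (check: sum = 26 = tr ✓).

Step 4 — unit eigenvector for λ_1 ≈ 11.5616: v spans the null space of (Sigma - λ_1 I), whose rows are
  r_1 = (-2.5616, 1, 2),  r_2 = (1, -3.5616, 1),  r_3 = (2, 1, -2.5616).
  v is orthogonal to every row, so take v ∝ r_1 × r_2 = ((1)·(1) - (2)·(-3.5616), (2)·(1) - (-2.5616)·(1), (-2.5616)·(-3.5616) - (1)·(1)) ≈ (8.1231, 4.5616, 8.1231).
  Let u = (8.1231, 4.5616, 8.1231).
  ||u|| = √((8.1231)² + (4.5616)² + (8.1231)²) = √(152.7775) ≈ 12.3603,  v_1 = u/||u|| ≈ (0.6572, 0.369, 0.6572) (||v_1|| = 1).

λ_1 = 11.5616,  λ_2 = 7.4384,  λ_3 = 7;  v_1 ≈ (0.6572, 0.369, 0.6572)


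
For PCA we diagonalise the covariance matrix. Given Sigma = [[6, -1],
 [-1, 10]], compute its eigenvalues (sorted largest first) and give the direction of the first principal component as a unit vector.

Step 1 — characteristic polynomial of 2×2 Sigma:
  det(Sigma - λI) = λ² - trace · λ + det = 0.
  trace = 6 + 10 = 16, det = 6·10 - (-1)² = 59.
Step 2 — discriminant:
  Δ = trace² - 4·det = 256 - 236 = 20.
Step 3 — eigenvalues:
  λ = (trace ± √Δ)/2 = (16 ± 4.4721)/2,
  λ_1 = 10.2361,  λ_2 = 5.7639.

Step 4 — unit eigenvector for λ_1: solve (Sigma - λ_1 I)v = 0. First row:
  (6 - 10.2361)·v_x + (-1)·v_y = 0, i.e. (-4.2361)·v_x + (-1)·v_y = 0,
  so v ∝ (b, λ_1 - a) = (-1, 4.2361); multiply by -1 so the first entry is positive: u = (1, -4.2361).
  ||u|| = √((1)² + (-4.2361)²) = √(18.9443) ≈ 4.3525,
  v_1 = u/||u|| ≈ (0.2298, -0.9732) (||v_1|| = 1).

λ_1 = 10.2361,  λ_2 = 5.7639;  v_1 ≈ (0.2298, -0.9732)


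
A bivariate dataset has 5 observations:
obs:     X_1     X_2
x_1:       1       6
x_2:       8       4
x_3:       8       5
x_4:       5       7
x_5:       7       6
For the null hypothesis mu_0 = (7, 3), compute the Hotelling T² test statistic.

Step 1 — sample mean vector:
  mean(X_1) = (1 + 8 + 8 + 5 + 7) / 5 = 29/5 = 5.8
  mean(X_2) = (6 + 4 + 5 + 7 + 6) / 5 = 28/5 = 5.6
  x̄ = (5.8, 5.6),  deviation x̄ - mu_0 = (5.8, 5.6) - (7, 3) = (-1.2, 2.6).

Step 2 — sample covariance matrix, S[i,j] = (1/(n-1)) · Σ_k (x_{k,i} - mean_i) · (x_{k,j} - mean_j), divisor n-1 = 4:
  S[X_1,X_1] = ((-4.8)·(-4.8) + (2.2)·(2.2) + (2.2)·(2.2) + (-0.8)·(-0.8) + (1.2)·(1.2)) / 4 = 34.8/4 = 8.7
  S[X_1,X_2] = ((-4.8)·(0.4) + (2.2)·(-1.6) + (2.2)·(-0.6) + (-0.8)·(1.4) + (1.2)·(0.4)) / 4 = -7.4/4 = -1.85
  S[X_2,X_2] = ((0.4)·(0.4) + (-1.6)·(-1.6) + (-0.6)·(-0.6) + (1.4)·(1.4) + (0.4)·(0.4)) / 4 = 5.2/4 = 1.3
  S = [[8.7, -1.85],
 [-1.85, 1.3]].

Step 3 — invert S. det(S) = 8.7·1.3 - (-1.85)² = 7.8875.
  S^{-1} = (1/det) · [[d, -b], [-b, a]] = [[0.1648, 0.2345],
 [0.2345, 1.103]].

Step 4 — quadratic form (x̄ - mu_0)^T · S^{-1} · (x̄ - mu_0):
  S^{-1} · (x̄ - mu_0) = (0.412, 2.5864),
  (x̄ - mu_0)^T · [...] = (-1.2)·(0.412) + (2.6)·(2.5864) = 6.2301.

Step 5 — scale by n: T² = 5 · 6.2301 = 31.1506.

T² ≈ 31.1506


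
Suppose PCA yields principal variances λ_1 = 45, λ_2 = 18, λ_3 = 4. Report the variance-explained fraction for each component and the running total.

Step 1 — total variance = trace(Sigma) = Σ λ_i = 45 + 18 + 4 = 67.

Step 2 — fraction explained by component i = λ_i / Σ λ:
  PC1: 45/67 = 0.6716
  PC2: 18/67 = 0.2687
  PC3: 4/67 = 0.0597

Step 3 — cumulative fraction after k components = (λ_1 + ... + λ_k) / Σ λ:
  k = 1: 45/67 = 0.6716
  k = 2: (45 + 18)/67 = 63/67 = 0.9403
  k = 3: (45 + 18 + 4)/67 = 67/67 = 1

Summary (fraction, with percent):

explained: PC1 0.6716 (67.16%), PC2 0.2687 (26.87%), PC3 0.0597 (5.97%);  cumulative: 0.6716, 0.9403, 1


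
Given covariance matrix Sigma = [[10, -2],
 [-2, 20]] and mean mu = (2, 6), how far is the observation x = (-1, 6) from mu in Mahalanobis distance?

Step 1 — centre the observation: (x - mu) = (-3, 0).

Step 2 — invert Sigma. det(Sigma) = 10·20 - (-2)² = 196.
  Sigma^{-1} = (1/det) · [[d, -b], [-b, a]] = [[0.102, 0.0102],
 [0.0102, 0.051]].

Step 3 — form the quadratic (x - mu)^T · Sigma^{-1} · (x - mu):
  Sigma^{-1} · (x - mu) = (-0.3061, -0.0306).
  (x - mu)^T · [Sigma^{-1} · (x - mu)] = (-3)·(-0.3061) + (0)·(-0.0306) = 0.9184.

Step 4 — take square root: d = √(0.9184) ≈ 0.9583.

d(x, mu) = √(0.9184) ≈ 0.9583


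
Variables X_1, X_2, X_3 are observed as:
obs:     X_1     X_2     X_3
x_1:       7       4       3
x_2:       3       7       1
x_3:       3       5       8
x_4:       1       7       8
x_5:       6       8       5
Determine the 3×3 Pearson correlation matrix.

Step 1 — column means:
  mean(X_1) = (7 + 3 + 3 + 1 + 6) / 5 = 20/5 = 4
  mean(X_2) = (4 + 7 + 5 + 7 + 8) / 5 = 31/5 = 6.2
  mean(X_3) = (3 + 1 + 8 + 8 + 5) / 5 = 25/5 = 5

Step 2 — sample variances and covariances s[i,j] = (1/(n-1)) · Σ_k (x_{k,i} - mean_i) · (x_{k,j} - mean_j), with n-1 = 4:
  s[X_1,X_1] = ((3)·(3) + (-1)·(-1) + (-1)·(-1) + (-3)·(-3) + (2)·(2)) / 4 = 24/4 = 6
  s[X_1,X_2] = ((3)·(-2.2) + (-1)·(0.8) + (-1)·(-1.2) + (-3)·(0.8) + (2)·(1.8)) / 4 = -5/4 = -1.25
  s[X_1,X_3] = ((3)·(-2) + (-1)·(-4) + (-1)·(3) + (-3)·(3) + (2)·(0)) / 4 = -14/4 = -3.5
  s[X_2,X_2] = ((-2.2)·(-2.2) + (0.8)·(0.8) + (-1.2)·(-1.2) + (0.8)·(0.8) + (1.8)·(1.8)) / 4 = 10.8/4 = 2.7
  s[X_2,X_3] = ((-2.2)·(-2) + (0.8)·(-4) + (-1.2)·(3) + (0.8)·(3) + (1.8)·(0)) / 4 = 0/4 = 0
  s[X_3,X_3] = ((-2)·(-2) + (-4)·(-4) + (3)·(3) + (3)·(3) + (0)·(0)) / 4 = 38/4 = 9.5
  Sample standard deviations s_i = √(s[i,i]):
  s(X_1) = √(6) = 2.4495
  s(X_2) = √(2.7) = 1.6432
  s(X_3) = √(9.5) = 3.0822

Step 3 — r_{ij} = s_{ij} / (s_i · s_j):
  r[X_1,X_1] = 1 (diagonal).
  r[X_1,X_2] = -1.25 / (2.4495 · 1.6432) = -1.25 / 4.0249 = -0.3106
  r[X_1,X_3] = -3.5 / (2.4495 · 3.0822) = -3.5 / 7.5498 = -0.4636
  r[X_2,X_2] = 1 (diagonal).
  r[X_2,X_3] = 0 / (1.6432 · 3.0822) = 0 / 5.0646 = 0
  r[X_3,X_3] = 1 (diagonal).

R is symmetric with unit diagonal. Assembling:

R = [[1, -0.3106, -0.4636],
 [-0.3106, 1, 0],
 [-0.4636, 0, 1]]


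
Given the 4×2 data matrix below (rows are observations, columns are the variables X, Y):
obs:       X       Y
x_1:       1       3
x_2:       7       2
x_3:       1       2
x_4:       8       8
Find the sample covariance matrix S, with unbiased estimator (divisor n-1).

Step 1 — column means:
  mean(X) = (1 + 7 + 1 + 8) / 4 = 17/4 = 4.25
  mean(Y) = (3 + 2 + 2 + 8) / 4 = 15/4 = 3.75

Step 2 — sample covariance S[i,j] = (1/(n-1)) · Σ_k (x_{k,i} - mean_i) · (x_{k,j} - mean_j), with n-1 = 3.
  S[X,X] = ((-3.25)·(-3.25) + (2.75)·(2.75) + (-3.25)·(-3.25) + (3.75)·(3.75)) / 3 = 42.75/3 = 14.25
  S[X,Y] = ((-3.25)·(-0.75) + (2.75)·(-1.75) + (-3.25)·(-1.75) + (3.75)·(4.25)) / 3 = 19.25/3 = 6.4167
  S[Y,Y] = ((-0.75)·(-0.75) + (-1.75)·(-1.75) + (-1.75)·(-1.75) + (4.25)·(4.25)) / 3 = 24.75/3 = 8.25

S is symmetric (S[j,i] = S[i,j]). Assembling:

S = [[14.25, 6.4167],
 [6.4167, 8.25]]


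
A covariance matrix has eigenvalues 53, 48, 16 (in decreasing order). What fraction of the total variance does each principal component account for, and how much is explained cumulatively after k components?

Step 1 — total variance = trace(Sigma) = Σ λ_i = 53 + 48 + 16 = 117.

Step 2 — fraction explained by component i = λ_i / Σ λ:
  PC1: 53/117 = 0.453
  PC2: 48/117 = 0.4103
  PC3: 16/117 = 0.1368

Step 3 — cumulative fraction after k components = (λ_1 + ... + λ_k) / Σ λ:
  k = 1: 53/117 = 0.453
  k = 2: (53 + 48)/117 = 101/117 = 0.8632
  k = 3: (53 + 48 + 16)/117 = 117/117 = 1

Summary (fraction, with percent):

explained: PC1 0.453 (45.3%), PC2 0.4103 (41.03%), PC3 0.1368 (13.68%);  cumulative: 0.453, 0.8632, 1


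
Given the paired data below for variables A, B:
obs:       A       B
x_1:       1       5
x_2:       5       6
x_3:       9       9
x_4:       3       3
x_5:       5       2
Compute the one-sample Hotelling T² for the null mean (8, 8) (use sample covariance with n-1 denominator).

Step 1 — sample mean vector:
  mean(A) = (1 + 5 + 9 + 3 + 5) / 5 = 23/5 = 4.6
  mean(B) = (5 + 6 + 9 + 3 + 2) / 5 = 25/5 = 5
  x̄ = (4.6, 5),  deviation x̄ - mu_0 = (4.6, 5) - (8, 8) = (-3.4, -3).

Step 2 — sample covariance matrix, S[i,j] = (1/(n-1)) · Σ_k (x_{k,i} - mean_i) · (x_{k,j} - mean_j), divisor n-1 = 4:
  S[A,A] = ((-3.6)·(-3.6) + (0.4)·(0.4) + (4.4)·(4.4) + (-1.6)·(-1.6) + (0.4)·(0.4)) / 4 = 35.2/4 = 8.8
  S[A,B] = ((-3.6)·(0) + (0.4)·(1) + (4.4)·(4) + (-1.6)·(-2) + (0.4)·(-3)) / 4 = 20/4 = 5
  S[B,B] = ((0)·(0) + (1)·(1) + (4)·(4) + (-2)·(-2) + (-3)·(-3)) / 4 = 30/4 = 7.5
  S = [[8.8, 5],
 [5, 7.5]].

Step 3 — invert S. det(S) = 8.8·7.5 - (5)² = 41.
  S^{-1} = (1/det) · [[d, -b], [-b, a]] = [[0.1829, -0.122],
 [-0.122, 0.2146]].

Step 4 — quadratic form (x̄ - mu_0)^T · S^{-1} · (x̄ - mu_0):
  S^{-1} · (x̄ - mu_0) = (-0.2561, -0.2293),
  (x̄ - mu_0)^T · [...] = (-3.4)·(-0.2561) + (-3)·(-0.2293) = 1.5585.

Step 5 — scale by n: T² = 5 · 1.5585 = 7.7927.

T² ≈ 7.7927
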